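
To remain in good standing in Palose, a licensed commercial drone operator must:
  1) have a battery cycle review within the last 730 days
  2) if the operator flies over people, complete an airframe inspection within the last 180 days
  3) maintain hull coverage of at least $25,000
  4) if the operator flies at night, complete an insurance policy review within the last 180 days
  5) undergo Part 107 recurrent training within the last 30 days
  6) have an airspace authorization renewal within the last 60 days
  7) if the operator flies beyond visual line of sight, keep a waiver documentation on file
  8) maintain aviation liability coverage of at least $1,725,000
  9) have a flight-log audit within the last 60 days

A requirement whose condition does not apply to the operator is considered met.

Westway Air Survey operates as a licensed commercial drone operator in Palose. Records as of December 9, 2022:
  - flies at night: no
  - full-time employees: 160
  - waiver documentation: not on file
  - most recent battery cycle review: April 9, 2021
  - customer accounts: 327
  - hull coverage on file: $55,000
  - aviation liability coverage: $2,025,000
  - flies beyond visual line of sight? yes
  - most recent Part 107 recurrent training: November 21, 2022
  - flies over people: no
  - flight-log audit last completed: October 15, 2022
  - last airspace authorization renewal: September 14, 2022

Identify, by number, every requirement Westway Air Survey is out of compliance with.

6, 7

1. battery cycle review 609 days ago vs limit 730 → met
2. condition 'flies over people' does not hold → requirement n/a → met
3. hull coverage $55,000 ≥ $25,000 → met
4. condition 'flies at night' does not hold → requirement n/a → met
5. Part 107 recurrent training 18 days ago vs limit 30 → met
6. airspace authorization renewal 86 days ago vs limit 60 → not met
7. condition 'flies beyond visual line of sight' holds; waiver documentation absent → not met
8. aviation liability coverage $2,025,000 ≥ $1,725,000 → met
9. flight-log audit 55 days ago vs limit 60 → met
Not met: 6, 7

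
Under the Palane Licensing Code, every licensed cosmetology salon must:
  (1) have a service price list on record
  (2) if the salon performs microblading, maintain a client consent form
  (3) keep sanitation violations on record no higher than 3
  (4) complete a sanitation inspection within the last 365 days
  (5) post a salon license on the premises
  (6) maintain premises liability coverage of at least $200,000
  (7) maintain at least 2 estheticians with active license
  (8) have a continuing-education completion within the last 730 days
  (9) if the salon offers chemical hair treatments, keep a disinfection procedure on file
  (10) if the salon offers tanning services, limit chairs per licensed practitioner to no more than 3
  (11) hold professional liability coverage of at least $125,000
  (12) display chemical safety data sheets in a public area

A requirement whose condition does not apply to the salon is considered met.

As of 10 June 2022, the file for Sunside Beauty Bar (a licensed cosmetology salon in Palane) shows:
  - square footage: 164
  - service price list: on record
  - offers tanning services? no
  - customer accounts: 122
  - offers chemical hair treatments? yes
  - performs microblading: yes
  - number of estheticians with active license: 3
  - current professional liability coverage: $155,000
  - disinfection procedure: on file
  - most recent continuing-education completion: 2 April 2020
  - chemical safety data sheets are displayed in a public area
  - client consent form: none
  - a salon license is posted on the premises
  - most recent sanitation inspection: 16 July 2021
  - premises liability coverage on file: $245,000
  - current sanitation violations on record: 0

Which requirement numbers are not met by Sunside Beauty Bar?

2, 8

1. service price list present → met
2. condition 'performs microblading' holds; client consent form absent → not met
3. sanitation violations on record 0 ≤ 3 → met
4. sanitation inspection 329 days ago vs limit 365 → met
5. salon license present → met
6. premises liability coverage $245,000 ≥ $200,000 → met
7. estheticians with active license 3 ≥ 2 → met
8. continuing-education completion 799 days ago vs limit 730 → not met
9. condition 'offers chemical hair treatments' holds; disinfection procedure present → met
10. condition 'offers tanning services' does not hold → requirement n/a → met
11. professional liability coverage $155,000 ≥ $125,000 → met
12. chemical safety data sheets present → met
Not met: 2, 8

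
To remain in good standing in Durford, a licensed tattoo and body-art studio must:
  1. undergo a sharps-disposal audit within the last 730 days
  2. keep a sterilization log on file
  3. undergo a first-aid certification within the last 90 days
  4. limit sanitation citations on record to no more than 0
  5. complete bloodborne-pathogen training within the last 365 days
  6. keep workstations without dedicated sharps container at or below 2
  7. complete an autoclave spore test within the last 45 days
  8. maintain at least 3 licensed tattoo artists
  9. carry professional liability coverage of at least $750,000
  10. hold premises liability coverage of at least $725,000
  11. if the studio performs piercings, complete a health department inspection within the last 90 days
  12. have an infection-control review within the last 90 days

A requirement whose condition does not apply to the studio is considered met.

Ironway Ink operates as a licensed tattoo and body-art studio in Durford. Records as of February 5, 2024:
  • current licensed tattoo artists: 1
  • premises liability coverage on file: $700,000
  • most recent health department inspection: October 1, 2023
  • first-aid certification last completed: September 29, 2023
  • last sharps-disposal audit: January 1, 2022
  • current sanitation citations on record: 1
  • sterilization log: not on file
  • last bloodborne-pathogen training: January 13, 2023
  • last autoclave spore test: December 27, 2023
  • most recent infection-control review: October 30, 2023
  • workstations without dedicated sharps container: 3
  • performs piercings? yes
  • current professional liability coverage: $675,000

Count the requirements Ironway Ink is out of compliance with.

11

1. sharps-disposal audit 765 days ago vs limit 730 → not met
2. sterilization log absent → not met
3. first-aid certification 129 days ago vs limit 90 → not met
4. sanitation citations on record 1 > 0 → not met
5. bloodborne-pathogen training 388 days ago vs limit 365 → not met
6. workstations without dedicated sharps container 3 > 2 → not met
7. autoclave spore test 40 days ago vs limit 45 → met
8. licensed tattoo artists 1 < 3 → not met
9. professional liability coverage $675,000 < $750,000 → not met
10. premises liability coverage $700,000 < $725,000 → not met
11. condition 'performs piercings' holds; health department inspection 127 days ago vs limit 90 → not met
12. infection-control review 98 days ago vs limit 90 → not met
Not met: 11 of 12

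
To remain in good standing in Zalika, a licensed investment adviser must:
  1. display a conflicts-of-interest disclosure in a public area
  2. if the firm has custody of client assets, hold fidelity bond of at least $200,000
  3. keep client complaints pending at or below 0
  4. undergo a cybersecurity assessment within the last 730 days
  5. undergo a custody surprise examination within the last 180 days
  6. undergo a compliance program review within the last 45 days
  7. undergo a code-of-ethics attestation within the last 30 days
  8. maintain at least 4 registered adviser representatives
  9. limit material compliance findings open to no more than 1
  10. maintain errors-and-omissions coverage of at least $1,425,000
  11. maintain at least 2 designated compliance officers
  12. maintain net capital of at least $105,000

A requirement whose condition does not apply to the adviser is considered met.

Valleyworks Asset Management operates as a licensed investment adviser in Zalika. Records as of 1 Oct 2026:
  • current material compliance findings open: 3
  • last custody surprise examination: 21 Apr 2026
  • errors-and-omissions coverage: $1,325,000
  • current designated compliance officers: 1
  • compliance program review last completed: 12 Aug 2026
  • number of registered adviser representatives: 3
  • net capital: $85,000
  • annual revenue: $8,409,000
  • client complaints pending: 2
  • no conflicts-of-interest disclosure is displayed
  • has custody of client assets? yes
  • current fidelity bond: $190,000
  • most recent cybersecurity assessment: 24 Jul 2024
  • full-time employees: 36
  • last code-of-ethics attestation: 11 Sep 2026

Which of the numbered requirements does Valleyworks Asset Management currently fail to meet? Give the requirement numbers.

1, 2, 3, 4, 6, 8, 9, 10, 11, 12

1. conflicts-of-interest disclosure absent → not met
2. condition 'has custody of client assets' holds; fidelity bond $190,000 < $200,000 → not met
3. client complaints pending 2 > 0 → not met
4. cybersecurity assessment 799 days ago vs limit 730 → not met
5. custody surprise examination 163 days ago vs limit 180 → met
6. compliance program review 50 days ago vs limit 45 → not met
7. code-of-ethics attestation 20 days ago vs limit 30 → met
8. registered adviser representatives 3 < 4 → not met
9. material compliance findings open 3 > 1 → not met
10. errors-and-omissions coverage $1,325,000 < $1,425,000 → not met
11. designated compliance officers 1 < 2 → not met
12. net capital $85,000 < $105,000 → not met
Not met: 1, 2, 3, 4, 6, 8, 9, 10, 11, 12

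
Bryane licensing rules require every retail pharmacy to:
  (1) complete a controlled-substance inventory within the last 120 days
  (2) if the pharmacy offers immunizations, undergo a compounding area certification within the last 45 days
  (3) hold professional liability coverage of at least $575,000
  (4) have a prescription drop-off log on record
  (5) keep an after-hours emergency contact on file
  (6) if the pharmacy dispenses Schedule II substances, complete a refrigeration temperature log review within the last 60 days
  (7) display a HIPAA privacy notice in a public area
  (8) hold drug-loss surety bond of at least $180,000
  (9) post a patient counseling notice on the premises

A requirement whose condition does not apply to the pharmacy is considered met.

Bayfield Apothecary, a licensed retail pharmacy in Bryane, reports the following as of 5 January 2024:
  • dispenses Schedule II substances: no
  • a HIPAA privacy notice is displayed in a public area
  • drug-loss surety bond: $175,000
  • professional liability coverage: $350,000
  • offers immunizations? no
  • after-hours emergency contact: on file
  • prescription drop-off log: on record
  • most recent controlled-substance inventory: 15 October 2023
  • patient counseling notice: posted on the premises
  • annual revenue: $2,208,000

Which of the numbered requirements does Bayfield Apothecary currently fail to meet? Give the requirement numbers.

1. controlled-substance inventory 82 days ago vs limit 120 → met
2. condition 'offers immunizations' does not hold → requirement n/a → met
3. professional liability coverage $350,000 < $575,000 → not met
4. prescription drop-off log present → met
5. after-hours emergency contact present → met
6. condition 'dispenses Schedule II substances' does not hold → requirement n/a → met
7. HIPAA privacy notice present → met
8. drug-loss surety bond $175,000 < $180,000 → not met
9. patient counseling notice present → met
Not met: 3, 8

3, 8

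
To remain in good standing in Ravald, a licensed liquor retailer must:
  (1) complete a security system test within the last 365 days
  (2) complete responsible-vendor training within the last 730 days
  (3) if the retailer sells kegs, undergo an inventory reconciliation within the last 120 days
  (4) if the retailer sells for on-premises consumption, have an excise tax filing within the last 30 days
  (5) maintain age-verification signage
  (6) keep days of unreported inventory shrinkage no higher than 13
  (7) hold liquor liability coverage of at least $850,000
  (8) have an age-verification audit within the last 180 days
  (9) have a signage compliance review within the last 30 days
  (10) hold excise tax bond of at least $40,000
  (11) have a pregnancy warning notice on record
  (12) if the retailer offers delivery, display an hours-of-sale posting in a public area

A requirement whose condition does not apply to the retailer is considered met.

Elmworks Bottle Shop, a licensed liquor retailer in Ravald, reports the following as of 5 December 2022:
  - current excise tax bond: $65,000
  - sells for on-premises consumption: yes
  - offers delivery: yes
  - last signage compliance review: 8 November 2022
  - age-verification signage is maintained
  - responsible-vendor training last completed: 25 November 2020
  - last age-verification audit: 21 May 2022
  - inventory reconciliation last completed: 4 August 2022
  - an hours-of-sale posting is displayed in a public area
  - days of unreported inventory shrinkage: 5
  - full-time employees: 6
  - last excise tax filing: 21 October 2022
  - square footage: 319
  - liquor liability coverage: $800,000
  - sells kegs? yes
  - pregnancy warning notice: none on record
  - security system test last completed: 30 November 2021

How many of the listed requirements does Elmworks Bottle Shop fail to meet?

1. security system test 370 days ago vs limit 365 → not met
2. responsible-vendor training 740 days ago vs limit 730 → not met
3. condition 'sells kegs' holds; inventory reconciliation 123 days ago vs limit 120 → not met
4. condition 'sells for on-premises consumption' holds; excise tax filing 45 days ago vs limit 30 → not met
5. age-verification signage present → met
6. days of unreported inventory shrinkage 5 ≤ 13 → met
7. liquor liability coverage $800,000 < $850,000 → not met
8. age-verification audit 198 days ago vs limit 180 → not met
9. signage compliance review 27 days ago vs limit 30 → met
10. excise tax bond $65,000 ≥ $40,000 → met
11. pregnancy warning notice absent → not met
12. condition 'offers delivery' holds; hours-of-sale posting present → met
Not met: 7 of 12

7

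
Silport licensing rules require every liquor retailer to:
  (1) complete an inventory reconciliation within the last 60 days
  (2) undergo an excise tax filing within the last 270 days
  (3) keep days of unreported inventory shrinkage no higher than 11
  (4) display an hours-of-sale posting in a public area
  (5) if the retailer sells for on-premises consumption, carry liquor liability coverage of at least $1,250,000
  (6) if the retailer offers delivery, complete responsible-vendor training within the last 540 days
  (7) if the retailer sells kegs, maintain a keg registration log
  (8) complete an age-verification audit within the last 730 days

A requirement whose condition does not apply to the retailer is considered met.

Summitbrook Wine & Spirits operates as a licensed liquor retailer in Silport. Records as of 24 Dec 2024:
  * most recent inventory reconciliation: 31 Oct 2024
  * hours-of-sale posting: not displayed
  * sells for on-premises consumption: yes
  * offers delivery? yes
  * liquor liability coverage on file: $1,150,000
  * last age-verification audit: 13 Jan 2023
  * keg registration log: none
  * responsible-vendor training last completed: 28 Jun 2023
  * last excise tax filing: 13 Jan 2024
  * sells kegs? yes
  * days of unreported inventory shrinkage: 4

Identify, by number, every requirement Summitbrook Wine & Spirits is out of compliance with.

2, 4, 5, 6, 7

1. inventory reconciliation 54 days ago vs limit 60 → met
2. excise tax filing 346 days ago vs limit 270 → not met
3. days of unreported inventory shrinkage 4 ≤ 11 → met
4. hours-of-sale posting absent → not met
5. condition 'sells for on-premises consumption' holds; liquor liability coverage $1,150,000 < $1,250,000 → not met
6. condition 'offers delivery' holds; responsible-vendor training 545 days ago vs limit 540 → not met
7. condition 'sells kegs' holds; keg registration log absent → not met
8. age-verification audit 711 days ago vs limit 730 → met
Not met: 2, 4, 5, 6, 7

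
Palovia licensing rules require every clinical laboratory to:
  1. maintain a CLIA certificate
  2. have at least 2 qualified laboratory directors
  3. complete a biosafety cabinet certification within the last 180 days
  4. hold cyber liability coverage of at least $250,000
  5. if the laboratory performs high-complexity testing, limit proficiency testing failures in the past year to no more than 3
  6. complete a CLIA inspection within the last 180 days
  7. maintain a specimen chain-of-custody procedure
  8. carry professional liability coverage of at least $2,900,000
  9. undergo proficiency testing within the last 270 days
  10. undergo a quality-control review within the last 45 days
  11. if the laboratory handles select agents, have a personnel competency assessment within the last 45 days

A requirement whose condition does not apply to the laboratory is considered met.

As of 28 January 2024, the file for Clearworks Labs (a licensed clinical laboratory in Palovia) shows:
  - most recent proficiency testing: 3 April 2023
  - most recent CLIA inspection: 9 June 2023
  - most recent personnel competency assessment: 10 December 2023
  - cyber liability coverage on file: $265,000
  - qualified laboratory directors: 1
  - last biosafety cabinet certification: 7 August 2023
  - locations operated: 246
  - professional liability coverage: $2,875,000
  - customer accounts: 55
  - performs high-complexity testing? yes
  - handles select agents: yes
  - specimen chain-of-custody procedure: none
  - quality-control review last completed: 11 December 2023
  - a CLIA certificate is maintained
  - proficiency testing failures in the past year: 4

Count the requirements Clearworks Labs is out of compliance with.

1. CLIA certificate present → met
2. qualified laboratory directors 1 < 2 → not met
3. biosafety cabinet certification 174 days ago vs limit 180 → met
4. cyber liability coverage $265,000 ≥ $250,000 → met
5. condition 'performs high-complexity testing' holds; proficiency testing failures in the past year 4 > 3 → not met
6. CLIA inspection 233 days ago vs limit 180 → not met
7. specimen chain-of-custody procedure absent → not met
8. professional liability coverage $2,875,000 < $2,900,000 → not met
9. proficiency testing 300 days ago vs limit 270 → not met
10. quality-control review 48 days ago vs limit 45 → not met
11. condition 'handles select agents' holds; personnel competency assessment 49 days ago vs limit 45 → not met
Not met: 8 of 11

8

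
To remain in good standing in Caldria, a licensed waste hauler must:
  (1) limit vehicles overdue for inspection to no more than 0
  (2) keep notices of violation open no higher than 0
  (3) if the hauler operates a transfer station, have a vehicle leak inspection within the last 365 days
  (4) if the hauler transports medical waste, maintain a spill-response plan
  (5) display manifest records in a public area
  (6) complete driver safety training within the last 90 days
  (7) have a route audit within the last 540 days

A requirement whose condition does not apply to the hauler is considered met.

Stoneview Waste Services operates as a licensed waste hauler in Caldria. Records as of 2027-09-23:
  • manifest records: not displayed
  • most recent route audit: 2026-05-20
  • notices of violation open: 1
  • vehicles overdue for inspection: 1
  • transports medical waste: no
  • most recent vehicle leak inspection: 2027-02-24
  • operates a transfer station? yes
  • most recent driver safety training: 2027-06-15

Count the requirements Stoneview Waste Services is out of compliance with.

1. vehicles overdue for inspection 1 > 0 → not met
2. notices of violation open 1 > 0 → not met
3. condition 'operates a transfer station' holds; vehicle leak inspection 211 days ago vs limit 365 → met
4. condition 'transports medical waste' does not hold → requirement n/a → met
5. manifest records absent → not met
6. driver safety training 100 days ago vs limit 90 → not met
7. route audit 491 days ago vs limit 540 → met
Not met: 4 of 7

4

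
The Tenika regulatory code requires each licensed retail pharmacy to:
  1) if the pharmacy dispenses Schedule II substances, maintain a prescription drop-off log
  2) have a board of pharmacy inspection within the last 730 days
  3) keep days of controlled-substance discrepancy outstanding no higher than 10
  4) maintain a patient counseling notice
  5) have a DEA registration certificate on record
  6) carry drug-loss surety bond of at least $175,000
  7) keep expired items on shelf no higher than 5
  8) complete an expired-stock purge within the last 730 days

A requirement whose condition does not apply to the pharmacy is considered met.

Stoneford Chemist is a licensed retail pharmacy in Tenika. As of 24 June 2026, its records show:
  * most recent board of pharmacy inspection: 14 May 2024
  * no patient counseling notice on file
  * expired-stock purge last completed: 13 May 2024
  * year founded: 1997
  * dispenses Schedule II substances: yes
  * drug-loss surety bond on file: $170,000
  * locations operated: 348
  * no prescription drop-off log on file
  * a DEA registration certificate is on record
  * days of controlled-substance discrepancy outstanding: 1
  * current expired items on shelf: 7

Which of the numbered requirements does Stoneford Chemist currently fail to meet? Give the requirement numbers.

1, 2, 4, 6, 7, 8

1. condition 'dispenses Schedule II substances' holds; prescription drop-off log absent → not met
2. board of pharmacy inspection 771 days ago vs limit 730 → not met
3. days of controlled-substance discrepancy outstanding 1 ≤ 10 → met
4. patient counseling notice absent → not met
5. DEA registration certificate present → met
6. drug-loss surety bond $170,000 < $175,000 → not met
7. expired items on shelf 7 > 5 → not met
8. expired-stock purge 772 days ago vs limit 730 → not met
Not met: 1, 2, 4, 6, 7, 8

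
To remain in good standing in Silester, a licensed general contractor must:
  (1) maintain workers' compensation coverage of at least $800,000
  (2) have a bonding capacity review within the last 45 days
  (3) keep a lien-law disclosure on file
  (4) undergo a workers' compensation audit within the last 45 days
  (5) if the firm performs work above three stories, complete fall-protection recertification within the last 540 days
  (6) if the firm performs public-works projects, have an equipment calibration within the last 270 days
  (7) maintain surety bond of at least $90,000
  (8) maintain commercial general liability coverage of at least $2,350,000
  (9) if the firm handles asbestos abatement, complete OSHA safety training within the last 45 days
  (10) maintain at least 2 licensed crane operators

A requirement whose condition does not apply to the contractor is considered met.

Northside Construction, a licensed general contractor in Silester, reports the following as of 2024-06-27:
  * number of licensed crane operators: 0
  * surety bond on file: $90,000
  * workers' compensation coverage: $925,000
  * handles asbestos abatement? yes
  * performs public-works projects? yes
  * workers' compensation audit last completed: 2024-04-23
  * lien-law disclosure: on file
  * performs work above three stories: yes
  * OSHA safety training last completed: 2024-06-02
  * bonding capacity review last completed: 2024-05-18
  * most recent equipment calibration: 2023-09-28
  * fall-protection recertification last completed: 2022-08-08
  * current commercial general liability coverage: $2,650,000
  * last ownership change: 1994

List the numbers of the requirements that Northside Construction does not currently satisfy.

4, 5, 6, 10

1. workers' compensation coverage $925,000 ≥ $800,000 → met
2. bonding capacity review 40 days ago vs limit 45 → met
3. lien-law disclosure present → met
4. workers' compensation audit 65 days ago vs limit 45 → not met
5. condition 'performs work above three stories' holds; fall-protection recertification 689 days ago vs limit 540 → not met
6. condition 'performs public-works projects' holds; equipment calibration 273 days ago vs limit 270 → not met
7. surety bond $90,000 ≥ $90,000 → met
8. commercial general liability coverage $2,650,000 ≥ $2,350,000 → met
9. condition 'handles asbestos abatement' holds; OSHA safety training 25 days ago vs limit 45 → met
10. licensed crane operators 0 < 2 → not met
Not met: 4, 5, 6, 10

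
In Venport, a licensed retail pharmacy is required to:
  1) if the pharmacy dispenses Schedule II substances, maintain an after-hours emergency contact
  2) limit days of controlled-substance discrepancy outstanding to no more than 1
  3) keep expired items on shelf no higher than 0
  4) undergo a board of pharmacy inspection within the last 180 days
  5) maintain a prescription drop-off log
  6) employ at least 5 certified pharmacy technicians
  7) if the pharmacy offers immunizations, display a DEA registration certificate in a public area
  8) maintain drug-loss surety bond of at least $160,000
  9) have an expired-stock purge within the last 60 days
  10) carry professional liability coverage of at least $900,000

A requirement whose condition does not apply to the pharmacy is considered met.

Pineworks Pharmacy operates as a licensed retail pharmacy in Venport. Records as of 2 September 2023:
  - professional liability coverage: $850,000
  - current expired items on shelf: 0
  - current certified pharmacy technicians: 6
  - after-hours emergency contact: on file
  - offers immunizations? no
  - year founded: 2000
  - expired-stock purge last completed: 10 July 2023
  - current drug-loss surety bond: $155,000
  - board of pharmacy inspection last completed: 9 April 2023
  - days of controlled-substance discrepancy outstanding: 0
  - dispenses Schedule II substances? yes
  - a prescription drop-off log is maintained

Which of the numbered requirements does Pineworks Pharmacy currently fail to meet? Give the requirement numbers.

8, 10

1. condition 'dispenses Schedule II substances' holds; after-hours emergency contact present → met
2. days of controlled-substance discrepancy outstanding 0 ≤ 1 → met
3. expired items on shelf 0 ≤ 0 → met
4. board of pharmacy inspection 146 days ago vs limit 180 → met
5. prescription drop-off log present → met
6. certified pharmacy technicians 6 ≥ 5 → met
7. condition 'offers immunizations' does not hold → requirement n/a → met
8. drug-loss surety bond $155,000 < $160,000 → not met
9. expired-stock purge 54 days ago vs limit 60 → met
10. professional liability coverage $850,000 < $900,000 → not met
Not met: 8, 10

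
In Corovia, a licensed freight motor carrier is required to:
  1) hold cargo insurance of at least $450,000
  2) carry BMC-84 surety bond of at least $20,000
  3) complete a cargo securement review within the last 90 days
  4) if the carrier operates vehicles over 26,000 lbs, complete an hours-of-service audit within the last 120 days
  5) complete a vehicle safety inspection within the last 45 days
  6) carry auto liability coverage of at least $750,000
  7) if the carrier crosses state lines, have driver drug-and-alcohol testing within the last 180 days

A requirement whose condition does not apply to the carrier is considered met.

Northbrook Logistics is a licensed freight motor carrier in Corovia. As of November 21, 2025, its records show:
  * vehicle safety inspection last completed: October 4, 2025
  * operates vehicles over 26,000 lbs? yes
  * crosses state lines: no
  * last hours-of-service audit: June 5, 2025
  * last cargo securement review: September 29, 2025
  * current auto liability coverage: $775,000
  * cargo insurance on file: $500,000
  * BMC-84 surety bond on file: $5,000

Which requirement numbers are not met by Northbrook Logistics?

1. cargo insurance $500,000 ≥ $450,000 → met
2. BMC-84 surety bond $5,000 < $20,000 → not met
3. cargo securement review 53 days ago vs limit 90 → met
4. condition 'operates vehicles over 26,000 lbs' holds; hours-of-service audit 169 days ago vs limit 120 → not met
5. vehicle safety inspection 48 days ago vs limit 45 → not met
6. auto liability coverage $775,000 ≥ $750,000 → met
7. condition 'crosses state lines' does not hold → requirement n/a → met
Not met: 2, 4, 5

2, 4, 5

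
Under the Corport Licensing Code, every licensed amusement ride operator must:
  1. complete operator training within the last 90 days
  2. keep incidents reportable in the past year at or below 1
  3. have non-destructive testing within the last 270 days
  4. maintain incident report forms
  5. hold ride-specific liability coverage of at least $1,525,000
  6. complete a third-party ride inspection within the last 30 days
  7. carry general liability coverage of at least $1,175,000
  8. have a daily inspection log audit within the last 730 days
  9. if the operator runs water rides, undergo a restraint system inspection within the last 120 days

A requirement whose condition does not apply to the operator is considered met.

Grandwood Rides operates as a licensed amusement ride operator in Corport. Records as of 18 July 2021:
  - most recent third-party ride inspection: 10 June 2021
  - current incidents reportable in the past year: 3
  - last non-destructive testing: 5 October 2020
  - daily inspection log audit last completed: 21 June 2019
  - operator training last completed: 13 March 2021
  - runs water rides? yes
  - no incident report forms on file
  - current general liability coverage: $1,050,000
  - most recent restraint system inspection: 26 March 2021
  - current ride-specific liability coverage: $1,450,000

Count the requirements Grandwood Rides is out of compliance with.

1. operator training 127 days ago vs limit 90 → not met
2. incidents reportable in the past year 3 > 1 → not met
3. non-destructive testing 286 days ago vs limit 270 → not met
4. incident report forms absent → not met
5. ride-specific liability coverage $1,450,000 < $1,525,000 → not met
6. third-party ride inspection 38 days ago vs limit 30 → not met
7. general liability coverage $1,050,000 < $1,175,000 → not met
8. daily inspection log audit 758 days ago vs limit 730 → not met
9. condition 'runs water rides' holds; restraint system inspection 114 days ago vs limit 120 → met
Not met: 8 of 9

8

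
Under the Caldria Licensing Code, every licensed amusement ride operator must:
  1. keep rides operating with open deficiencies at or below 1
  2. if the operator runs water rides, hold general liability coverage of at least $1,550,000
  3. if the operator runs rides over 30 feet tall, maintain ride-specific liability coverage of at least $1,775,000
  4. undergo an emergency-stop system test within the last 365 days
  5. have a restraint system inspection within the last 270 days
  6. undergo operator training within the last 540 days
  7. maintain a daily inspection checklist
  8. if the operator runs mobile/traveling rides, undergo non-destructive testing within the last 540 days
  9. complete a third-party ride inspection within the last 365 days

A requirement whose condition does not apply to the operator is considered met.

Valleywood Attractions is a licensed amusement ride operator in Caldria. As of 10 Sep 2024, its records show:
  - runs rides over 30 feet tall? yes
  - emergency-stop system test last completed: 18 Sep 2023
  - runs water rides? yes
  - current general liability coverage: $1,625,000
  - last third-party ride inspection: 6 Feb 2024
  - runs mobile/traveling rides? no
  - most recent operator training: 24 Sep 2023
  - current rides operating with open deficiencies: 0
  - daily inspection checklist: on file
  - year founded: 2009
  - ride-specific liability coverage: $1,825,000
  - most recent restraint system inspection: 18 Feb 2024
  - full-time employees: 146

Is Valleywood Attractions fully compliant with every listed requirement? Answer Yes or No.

1. rides operating with open deficiencies 0 ≤ 1 → met
2. condition 'runs water rides' holds; general liability coverage $1,625,000 ≥ $1,550,000 → met
3. condition 'runs rides over 30 feet tall' holds; ride-specific liability coverage $1,825,000 ≥ $1,775,000 → met
4. emergency-stop system test 358 days ago vs limit 365 → met
5. restraint system inspection 205 days ago vs limit 270 → met
6. operator training 352 days ago vs limit 540 → met
7. daily inspection checklist present → met
8. condition 'runs mobile/traveling rides' does not hold → requirement n/a → met
9. third-party ride inspection 217 days ago vs limit 365 → met
All met.

Yes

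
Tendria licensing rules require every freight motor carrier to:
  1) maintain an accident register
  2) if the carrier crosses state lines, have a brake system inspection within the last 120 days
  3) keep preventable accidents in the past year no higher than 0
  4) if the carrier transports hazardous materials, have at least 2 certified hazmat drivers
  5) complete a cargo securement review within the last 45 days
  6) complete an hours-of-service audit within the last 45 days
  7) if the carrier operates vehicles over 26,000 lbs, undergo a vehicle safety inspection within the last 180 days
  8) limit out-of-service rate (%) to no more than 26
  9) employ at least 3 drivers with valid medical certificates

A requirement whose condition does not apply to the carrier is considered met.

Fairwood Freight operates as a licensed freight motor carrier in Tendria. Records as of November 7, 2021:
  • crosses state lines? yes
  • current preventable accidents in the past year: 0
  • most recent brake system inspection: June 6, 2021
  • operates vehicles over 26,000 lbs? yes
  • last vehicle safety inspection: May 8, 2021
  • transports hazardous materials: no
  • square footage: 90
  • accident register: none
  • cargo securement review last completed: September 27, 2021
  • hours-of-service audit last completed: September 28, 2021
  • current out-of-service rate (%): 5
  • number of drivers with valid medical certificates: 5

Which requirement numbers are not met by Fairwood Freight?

1, 2, 7

1. accident register absent → not met
2. condition 'crosses state lines' holds; brake system inspection 154 days ago vs limit 120 → not met
3. preventable accidents in the past year 0 ≤ 0 → met
4. condition 'transports hazardous materials' does not hold → requirement n/a → met
5. cargo securement review 41 days ago vs limit 45 → met
6. hours-of-service audit 40 days ago vs limit 45 → met
7. condition 'operates vehicles over 26,000 lbs' holds; vehicle safety inspection 183 days ago vs limit 180 → not met
8. out-of-service rate (%) 5 ≤ 26 → met
9. drivers with valid medical certificates 5 ≥ 3 → met
Not met: 1, 2, 7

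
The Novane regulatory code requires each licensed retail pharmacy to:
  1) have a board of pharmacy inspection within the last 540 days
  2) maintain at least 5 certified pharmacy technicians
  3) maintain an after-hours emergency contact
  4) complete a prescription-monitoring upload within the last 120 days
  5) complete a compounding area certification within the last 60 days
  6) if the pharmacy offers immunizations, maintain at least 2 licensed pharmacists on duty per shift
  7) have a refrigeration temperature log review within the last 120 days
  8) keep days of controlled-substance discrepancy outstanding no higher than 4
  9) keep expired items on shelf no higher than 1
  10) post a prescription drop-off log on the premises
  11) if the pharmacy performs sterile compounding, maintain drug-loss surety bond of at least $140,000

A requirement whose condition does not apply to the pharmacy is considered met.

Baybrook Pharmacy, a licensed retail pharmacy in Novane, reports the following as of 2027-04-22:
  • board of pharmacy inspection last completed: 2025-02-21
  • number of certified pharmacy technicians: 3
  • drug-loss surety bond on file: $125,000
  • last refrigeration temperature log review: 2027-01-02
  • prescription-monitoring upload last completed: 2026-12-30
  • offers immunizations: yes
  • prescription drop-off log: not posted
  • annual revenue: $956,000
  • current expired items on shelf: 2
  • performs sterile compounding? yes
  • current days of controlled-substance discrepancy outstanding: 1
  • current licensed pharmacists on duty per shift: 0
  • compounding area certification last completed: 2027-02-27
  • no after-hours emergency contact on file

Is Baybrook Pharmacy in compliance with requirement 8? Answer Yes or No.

Yes

8. days of controlled-substance discrepancy outstanding 1 ≤ 4 → met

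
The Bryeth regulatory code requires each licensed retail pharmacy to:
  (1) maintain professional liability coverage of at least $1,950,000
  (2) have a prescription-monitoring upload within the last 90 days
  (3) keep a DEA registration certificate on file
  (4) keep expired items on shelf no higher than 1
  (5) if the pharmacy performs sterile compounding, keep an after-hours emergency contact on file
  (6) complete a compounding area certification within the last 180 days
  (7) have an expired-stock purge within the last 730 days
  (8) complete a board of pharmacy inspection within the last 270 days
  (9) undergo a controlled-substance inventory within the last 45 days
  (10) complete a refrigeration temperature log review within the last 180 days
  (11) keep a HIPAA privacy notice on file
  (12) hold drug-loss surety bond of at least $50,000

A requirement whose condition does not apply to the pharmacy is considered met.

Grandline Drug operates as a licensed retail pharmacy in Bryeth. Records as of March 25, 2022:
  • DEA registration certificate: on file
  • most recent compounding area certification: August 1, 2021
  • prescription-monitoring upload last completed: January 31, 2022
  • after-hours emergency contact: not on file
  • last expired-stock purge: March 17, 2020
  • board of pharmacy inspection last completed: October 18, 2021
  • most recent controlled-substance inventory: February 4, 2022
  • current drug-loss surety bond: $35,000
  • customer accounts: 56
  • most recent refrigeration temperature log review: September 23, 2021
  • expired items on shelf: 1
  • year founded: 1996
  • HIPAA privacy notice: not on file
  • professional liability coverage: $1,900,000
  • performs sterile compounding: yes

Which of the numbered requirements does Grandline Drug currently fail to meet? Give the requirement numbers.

1. professional liability coverage $1,900,000 < $1,950,000 → not met
2. prescription-monitoring upload 53 days ago vs limit 90 → met
3. DEA registration certificate present → met
4. expired items on shelf 1 ≤ 1 → met
5. condition 'performs sterile compounding' holds; after-hours emergency contact absent → not met
6. compounding area certification 236 days ago vs limit 180 → not met
7. expired-stock purge 738 days ago vs limit 730 → not met
8. board of pharmacy inspection 158 days ago vs limit 270 → met
9. controlled-substance inventory 49 days ago vs limit 45 → not met
10. refrigeration temperature log review 183 days ago vs limit 180 → not met
11. HIPAA privacy notice absent → not met
12. drug-loss surety bond $35,000 < $50,000 → not met
Not met: 1, 5, 6, 7, 9, 10, 11, 12

1, 5, 6, 7, 9, 10, 11, 12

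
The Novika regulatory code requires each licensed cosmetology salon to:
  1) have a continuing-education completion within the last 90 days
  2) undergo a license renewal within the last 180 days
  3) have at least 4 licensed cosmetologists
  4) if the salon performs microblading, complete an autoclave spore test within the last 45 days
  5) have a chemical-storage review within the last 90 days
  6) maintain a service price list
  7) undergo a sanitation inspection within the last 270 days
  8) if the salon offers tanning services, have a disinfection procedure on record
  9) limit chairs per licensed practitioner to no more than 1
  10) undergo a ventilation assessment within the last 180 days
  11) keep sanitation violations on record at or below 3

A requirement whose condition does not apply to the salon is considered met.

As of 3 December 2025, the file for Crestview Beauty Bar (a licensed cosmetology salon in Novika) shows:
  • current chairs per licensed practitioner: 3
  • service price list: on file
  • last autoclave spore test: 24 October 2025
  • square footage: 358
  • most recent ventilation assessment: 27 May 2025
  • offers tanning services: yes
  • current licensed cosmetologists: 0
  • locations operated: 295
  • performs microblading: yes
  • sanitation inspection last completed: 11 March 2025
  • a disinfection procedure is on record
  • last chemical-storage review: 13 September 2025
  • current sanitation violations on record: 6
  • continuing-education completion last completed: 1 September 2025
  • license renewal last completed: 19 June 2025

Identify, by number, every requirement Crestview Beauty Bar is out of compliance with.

1, 3, 9, 10, 11

1. continuing-education completion 93 days ago vs limit 90 → not met
2. license renewal 167 days ago vs limit 180 → met
3. licensed cosmetologists 0 < 4 → not met
4. condition 'performs microblading' holds; autoclave spore test 40 days ago vs limit 45 → met
5. chemical-storage review 81 days ago vs limit 90 → met
6. service price list present → met
7. sanitation inspection 267 days ago vs limit 270 → met
8. condition 'offers tanning services' holds; disinfection procedure present → met
9. chairs per licensed practitioner 3 > 1 → not met
10. ventilation assessment 190 days ago vs limit 180 → not met
11. sanitation violations on record 6 > 3 → not met
Not met: 1, 3, 9, 10, 11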